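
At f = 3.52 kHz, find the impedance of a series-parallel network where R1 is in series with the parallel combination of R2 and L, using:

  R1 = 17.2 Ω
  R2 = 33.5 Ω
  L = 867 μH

Step 1 — Angular frequency: ω = 2π·f = 2π·3520 = 2.212e+04 rad/s.
Step 2 — Component impedances:
  R1: Z = R = 17.2 Ω
  R2: Z = R = 33.5 Ω
  L: Z = jωL = j·2.212e+04·0.000867 = 0 + j19.18 Ω
Step 3 — Parallel branch: R2 || L = 1/(1/R2 + 1/L) = 8.267 + j14.44 Ω.
Step 4 — Series with R1: Z_total = R1 + (R2 || L) = 25.47 + j14.44 Ω = 29.28∠29.6° Ω.

Z = 25.47 + j14.44 Ω = 29.28∠29.6° Ω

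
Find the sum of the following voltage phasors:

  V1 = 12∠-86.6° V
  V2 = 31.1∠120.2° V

Step 1 — Convert each phasor to rectangular form:
  V1 = 12·(cos(-86.6°) + j·sin(-86.6°)) = 0.7117 - j11.98 V
  V2 = 31.1·(cos(120.2°) + j·sin(120.2°)) = -15.64 + j26.88 V
Step 2 — Sum components: V_total = -14.93 + j14.9 V.
Step 3 — Convert to polar: |V_total| = 21.09 V, ∠V_total = 135.1°.

V_total = 21.09∠135.1° V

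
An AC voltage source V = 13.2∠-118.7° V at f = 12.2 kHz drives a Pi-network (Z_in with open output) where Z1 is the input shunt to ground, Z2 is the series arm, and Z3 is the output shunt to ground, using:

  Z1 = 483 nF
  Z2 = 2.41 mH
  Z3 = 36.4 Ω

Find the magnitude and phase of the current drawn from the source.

Step 1 — Angular frequency: ω = 2π·f = 2π·1.22e+04 = 7.665e+04 rad/s.
Step 2 — Component impedances:
  Z1: Z = 1/(jωC) = -j/(ω·C) = 0 - j27.01 Ω
  Z2: Z = jωL = j·7.665e+04·0.00241 = 0 + j184.7 Ω
  Z3: Z = R = 36.4 Ω
Step 3 — With open output, the series arm Z2 and the output shunt Z3 appear in series to ground: Z2 + Z3 = 36.4 + j184.7 Ω.
Step 4 — Parallel with input shunt Z1: Z_in = Z1 || (Z2 + Z3) = 1.013 - j31.4 Ω = 31.42∠-88.2° Ω.
Step 5 — Source phasor: V = 13.2∠-118.7° V = -6.339 - j11.58 V.
Step 6 — Ohm's law: I = V / Z_total = (-6.339 - j11.58) / (1.013 - j31.4) = 0.3618 - j0.2136 A.
Step 7 — Convert to polar: |I| = 0.4202 A, ∠I = -30.5°.

I = 0.4202∠-30.5° A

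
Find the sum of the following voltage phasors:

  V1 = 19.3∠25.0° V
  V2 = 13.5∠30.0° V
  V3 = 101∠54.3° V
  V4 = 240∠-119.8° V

Step 1 — Convert each phasor to rectangular form:
  V1 = 19.3·(cos(25.0°) + j·sin(25.0°)) = 17.49 + j8.157 V
  V2 = 13.5·(cos(30.0°) + j·sin(30.0°)) = 11.69 + j6.75 V
  V3 = 101·(cos(54.3°) + j·sin(54.3°)) = 58.94 + j82.02 V
  V4 = 240·(cos(-119.8°) + j·sin(-119.8°)) = -119.3 - j208.3 V
Step 2 — Sum components: V_total = -31.15 - j111.3 V.
Step 3 — Convert to polar: |V_total| = 115.6 V, ∠V_total = -105.6°.

V_total = 115.6∠-105.6° V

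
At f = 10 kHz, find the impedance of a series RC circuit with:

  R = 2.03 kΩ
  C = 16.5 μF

Step 1 — Angular frequency: ω = 2π·f = 2π·1e+04 = 6.283e+04 rad/s.
Step 2 — Component impedances:
  R: Z = R = 2030 Ω
  C: Z = 1/(jωC) = -j/(ω·C) = 0 - j0.9646 Ω
Step 3 — Series combination: Z_total = R + C = 2030 - j0.9646 Ω = 2030∠-0.0° Ω.

Z = 2030 - j0.9646 Ω = 2030∠-0.0° Ω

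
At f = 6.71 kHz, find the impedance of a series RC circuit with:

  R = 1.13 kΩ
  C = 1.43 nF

Step 1 — Angular frequency: ω = 2π·f = 2π·6710 = 4.216e+04 rad/s.
Step 2 — Component impedances:
  R: Z = R = 1130 Ω
  C: Z = 1/(jωC) = -j/(ω·C) = 0 - j1.659e+04 Ω
Step 3 — Series combination: Z_total = R + C = 1130 - j1.659e+04 Ω = 1.663e+04∠-86.1° Ω.

Z = 1130 - j1.659e+04 Ω = 1.663e+04∠-86.1° Ω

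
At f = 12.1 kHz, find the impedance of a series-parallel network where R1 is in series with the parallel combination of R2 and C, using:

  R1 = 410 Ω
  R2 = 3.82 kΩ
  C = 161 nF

Step 1 — Angular frequency: ω = 2π·f = 2π·1.21e+04 = 7.603e+04 rad/s.
Step 2 — Component impedances:
  R1: Z = R = 410 Ω
  R2: Z = R = 3820 Ω
  C: Z = 1/(jωC) = -j/(ω·C) = 0 - j81.7 Ω
Step 3 — Parallel branch: R2 || C = 1/(1/R2 + 1/C) = 1.746 - j81.66 Ω.
Step 4 — Series with R1: Z_total = R1 + (R2 || C) = 411.7 - j81.66 Ω = 419.8∠-11.2° Ω.

Z = 411.7 - j81.66 Ω = 419.8∠-11.2° Ω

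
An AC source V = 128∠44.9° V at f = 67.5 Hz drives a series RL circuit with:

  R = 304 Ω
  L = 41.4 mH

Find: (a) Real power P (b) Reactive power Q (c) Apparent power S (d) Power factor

Step 1 — Angular frequency: ω = 2π·f = 2π·67.5 = 424.1 rad/s.
Step 2 — Component impedances:
  R: Z = R = 304 Ω
  L: Z = jωL = j·424.1·0.0414 = 0 + j17.56 Ω
Step 3 — Series combination: Z_total = R + L = 304 + j17.56 Ω = 304.5∠3.3° Ω.
Step 4 — Source phasor: V = 128∠44.9° V = 90.67 + j90.35 V.
Step 5 — Current: I = V / Z = 0.3144 + j0.2791 A = 0.4204∠41.6° A.
Step 6 — Complex power: S = V·I* = 53.72 + j3.102 VA.
Step 7 — Real power: P = Re(S) = 53.72 W.
Step 8 — Reactive power: Q = Im(S) = 3.102 VAR.
Step 9 — Apparent power: |S| = 53.81 VA.
Step 10 — Power factor: PF = P/|S| = 0.9983 (lagging).

(a) P = 53.72 W  (b) Q = 3.102 VAR  (c) S = 53.81 VA  (d) PF = 0.9983 (lagging)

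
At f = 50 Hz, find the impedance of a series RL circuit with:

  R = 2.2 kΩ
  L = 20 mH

Step 1 — Angular frequency: ω = 2π·f = 2π·50 = 314.2 rad/s.
Step 2 — Component impedances:
  R: Z = R = 2200 Ω
  L: Z = jωL = j·314.2·0.02 = 0 + j6.283 Ω
Step 3 — Series combination: Z_total = R + L = 2200 + j6.283 Ω = 2200∠0.2° Ω.

Z = 2200 + j6.283 Ω = 2200∠0.2° Ω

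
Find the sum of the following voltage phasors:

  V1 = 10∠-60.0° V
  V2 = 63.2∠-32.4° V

Step 1 — Convert each phasor to rectangular form:
  V1 = 10·(cos(-60.0°) + j·sin(-60.0°)) = 5 - j8.66 V
  V2 = 63.2·(cos(-32.4°) + j·sin(-32.4°)) = 53.36 - j33.86 V
Step 2 — Sum components: V_total = 58.36 - j42.52 V.
Step 3 — Convert to polar: |V_total| = 72.21 V, ∠V_total = -36.1°.

V_total = 72.21∠-36.1° V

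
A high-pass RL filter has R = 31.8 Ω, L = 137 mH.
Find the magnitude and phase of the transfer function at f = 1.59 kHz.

Step 1 — Angular frequency: ω = 2π·1590 = 9990 rad/s.
Step 2 — Transfer function: H(jω) = jωL/(R + jωL).
Step 3 — Numerator jωL = j·1369; denominator R + jωL = 31.8 + j1369.
Step 4 — H = 0.9995 + j0.02322.
Step 5 — Magnitude: |H| = 0.9997 (-0.0 dB); phase: φ = 1.3°.

|H| = 0.9997 (-0.0 dB), φ = 1.3°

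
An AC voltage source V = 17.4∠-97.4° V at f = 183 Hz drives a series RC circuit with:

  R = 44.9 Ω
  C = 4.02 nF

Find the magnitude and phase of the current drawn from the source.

Step 1 — Angular frequency: ω = 2π·f = 2π·183 = 1150 rad/s.
Step 2 — Component impedances:
  R: Z = R = 44.9 Ω
  C: Z = 1/(jωC) = -j/(ω·C) = 0 - j2.163e+05 Ω
Step 3 — Series combination: Z_total = R + C = 44.9 - j2.163e+05 Ω = 2.163e+05∠-90.0° Ω.
Step 4 — Source phasor: V = 17.4∠-97.4° V = -2.241 - j17.26 V.
Step 5 — Ohm's law: I = V / Z_total = (-2.241 - j17.26) / (44.9 - j2.163e+05) = 7.976e-05 - j1.038e-05 A.
Step 6 — Convert to polar: |I| = 8.043e-05 A, ∠I = -7.4°.

I = 8.043e-05∠-7.4° A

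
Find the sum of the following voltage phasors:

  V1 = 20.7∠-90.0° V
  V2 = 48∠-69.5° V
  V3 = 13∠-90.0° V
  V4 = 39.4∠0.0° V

Step 1 — Convert each phasor to rectangular form:
  V1 = 20.7·(cos(-90.0°) + j·sin(-90.0°)) = 0 - j20.7 V
  V2 = 48·(cos(-69.5°) + j·sin(-69.5°)) = 16.81 - j44.96 V
  V3 = 13·(cos(-90.0°) + j·sin(-90.0°)) = 0 - j13 V
  V4 = 39.4·(cos(0.0°) + j·sin(0.0°)) = 39.4 V
Step 2 — Sum components: V_total = 56.21 - j78.66 V.
Step 3 — Convert to polar: |V_total| = 96.68 V, ∠V_total = -54.5°.

V_total = 96.68∠-54.5° V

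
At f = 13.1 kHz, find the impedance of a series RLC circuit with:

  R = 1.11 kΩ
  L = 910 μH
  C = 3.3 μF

Step 1 — Angular frequency: ω = 2π·f = 2π·1.31e+04 = 8.231e+04 rad/s.
Step 2 — Component impedances:
  R: Z = R = 1110 Ω
  L: Z = jωL = j·8.231e+04·0.00091 = 0 + j74.9 Ω
  C: Z = 1/(jωC) = -j/(ω·C) = 0 - j3.682 Ω
Step 3 — Series combination: Z_total = R + L + C = 1110 + j71.22 Ω = 1112∠3.7° Ω.

Z = 1110 + j71.22 Ω = 1112∠3.7° Ω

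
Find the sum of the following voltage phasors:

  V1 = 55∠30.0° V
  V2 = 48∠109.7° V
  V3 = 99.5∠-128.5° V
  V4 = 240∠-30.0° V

Step 1 — Convert each phasor to rectangular form:
  V1 = 55·(cos(30.0°) + j·sin(30.0°)) = 47.63 + j27.5 V
  V2 = 48·(cos(109.7°) + j·sin(109.7°)) = -16.18 + j45.19 V
  V3 = 99.5·(cos(-128.5°) + j·sin(-128.5°)) = -61.94 - j77.87 V
  V4 = 240·(cos(-30.0°) + j·sin(-30.0°)) = 207.8 - j120 V
Step 2 — Sum components: V_total = 177.4 - j125.2 V.
Step 3 — Convert to polar: |V_total| = 217.1 V, ∠V_total = -35.2°.

V_total = 217.1∠-35.2° V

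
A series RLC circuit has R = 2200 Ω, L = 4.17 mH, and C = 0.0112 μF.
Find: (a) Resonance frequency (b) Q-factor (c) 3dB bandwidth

Step 1 — Resonance: ω₀ = 1/√(LC) = 1/√(0.00417·1.12e-08) = 1.463e+05 rad/s.
Step 2 — f₀ = ω₀/(2π) = 2.329e+04 Hz.
Step 3 — Series Q: Q = ω₀L/R = 1.463e+05·0.00417/2200 = 0.2774.
Step 4 — Bandwidth: Δω = ω₀/Q = 5.276e+05 rad/s; BW = Δω/(2π) = 8.397e+04 Hz.

(a) f₀ = 2.329e+04 Hz  (b) Q = 0.2774  (c) BW = 8.397e+04 Hz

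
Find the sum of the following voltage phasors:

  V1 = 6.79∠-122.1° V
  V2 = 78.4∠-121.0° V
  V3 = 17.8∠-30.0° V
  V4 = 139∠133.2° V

Step 1 — Convert each phasor to rectangular form:
  V1 = 6.79·(cos(-122.1°) + j·sin(-122.1°)) = -3.608 - j5.752 V
  V2 = 78.4·(cos(-121.0°) + j·sin(-121.0°)) = -40.38 - j67.2 V
  V3 = 17.8·(cos(-30.0°) + j·sin(-30.0°)) = 15.42 - j8.9 V
  V4 = 139·(cos(133.2°) + j·sin(133.2°)) = -95.15 + j101.3 V
Step 2 — Sum components: V_total = -123.7 + j19.47 V.
Step 3 — Convert to polar: |V_total| = 125.2 V, ∠V_total = 171.1°.

V_total = 125.2∠171.1° V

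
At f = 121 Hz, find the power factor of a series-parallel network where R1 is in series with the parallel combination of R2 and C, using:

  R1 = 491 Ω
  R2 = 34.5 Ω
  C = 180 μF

Step 1 — Angular frequency: ω = 2π·f = 2π·121 = 760.3 rad/s.
Step 2 — Component impedances:
  R1: Z = R = 491 Ω
  R2: Z = R = 34.5 Ω
  C: Z = 1/(jωC) = -j/(ω·C) = 0 - j7.307 Ω
Step 3 — Parallel branch: R2 || C = 1/(1/R2 + 1/C) = 1.481 - j6.994 Ω.
Step 4 — Series with R1: Z_total = R1 + (R2 || C) = 492.5 - j6.994 Ω = 492.5∠-0.8° Ω.
Step 5 — Power factor: PF = cos(φ) = Re(Z)/|Z| = 492.48/492.53 = 0.9999.
Step 6 — Type: Im(Z) = -6.994 ⇒ leading (phase φ = -0.8°).

PF = 0.9999 (leading, φ = -0.8°)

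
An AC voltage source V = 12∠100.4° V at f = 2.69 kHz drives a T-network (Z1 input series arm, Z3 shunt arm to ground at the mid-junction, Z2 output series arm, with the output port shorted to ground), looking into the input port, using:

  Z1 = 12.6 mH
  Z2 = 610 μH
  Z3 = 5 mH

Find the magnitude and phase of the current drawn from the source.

Step 1 — Angular frequency: ω = 2π·f = 2π·2690 = 1.69e+04 rad/s.
Step 2 — Component impedances:
  Z1: Z = jωL = j·1.69e+04·0.0126 = 0 + j213 Ω
  Z2: Z = jωL = j·1.69e+04·0.00061 = 0 + j10.31 Ω
  Z3: Z = jωL = j·1.69e+04·0.005 = 0 + j84.51 Ω
Step 3 — With the output port shorted to ground, the output series arm Z2 runs from the junction to ground; the shunt arm Z3 also runs from the junction to ground. They appear in parallel: Z3 || Z2 = 0 + j9.189 Ω.
Step 4 — Series with input arm Z1: Z_in = Z1 + (Z3 || Z2) = 0 + j222.2 Ω = 222.2∠90.0° Ω.
Step 5 — Source phasor: V = 12∠100.4° V = -2.166 + j11.8 V.
Step 6 — Ohm's law: I = V / Z_total = (-2.166 + j11.8) / (0 + j222.2) = 0.05313 + j0.009751 A.
Step 7 — Convert to polar: |I| = 0.05402 A, ∠I = 10.4°.

I = 0.05402∠10.4° A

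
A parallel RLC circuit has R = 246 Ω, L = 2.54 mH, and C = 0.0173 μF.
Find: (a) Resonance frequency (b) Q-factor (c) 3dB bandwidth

Step 1 — Resonance: ω₀ = 1/√(LC) = 1/√(0.00254·1.73e-08) = 1.509e+05 rad/s.
Step 2 — f₀ = ω₀/(2π) = 2.401e+04 Hz.
Step 3 — Parallel Q: Q = R/(ω₀L) = 246/(1.509e+05·0.00254) = 0.642.
Step 4 — Bandwidth: Δω = ω₀/Q = 2.35e+05 rad/s; BW = Δω/(2π) = 3.74e+04 Hz.

(a) f₀ = 2.401e+04 Hz  (b) Q = 0.642  (c) BW = 3.74e+04 Hz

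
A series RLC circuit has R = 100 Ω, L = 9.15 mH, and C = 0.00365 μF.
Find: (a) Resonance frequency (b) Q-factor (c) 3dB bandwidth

Step 1 — Resonance: ω₀ = 1/√(LC) = 1/√(0.00915·3.65e-09) = 1.73e+05 rad/s.
Step 2 — f₀ = ω₀/(2π) = 2.754e+04 Hz.
Step 3 — Series Q: Q = ω₀L/R = 1.73e+05·0.00915/100 = 15.83.
Step 4 — Bandwidth: Δω = ω₀/Q = 1.093e+04 rad/s; BW = Δω/(2π) = 1739 Hz.

(a) f₀ = 2.754e+04 Hz  (b) Q = 15.83  (c) BW = 1739 Hz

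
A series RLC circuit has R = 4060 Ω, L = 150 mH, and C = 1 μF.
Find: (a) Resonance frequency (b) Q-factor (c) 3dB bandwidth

Step 1 — Resonance condition Im(Z)=0 gives ω₀ = 1/√(LC).
Step 2 — ω₀ = 1/√(0.15·1e-06) = 2582 rad/s.
Step 3 — f₀ = ω₀/(2π) = 410.9 Hz.
Step 4 — Series Q: Q = ω₀L/R = 2582·0.15/4060 = 0.09539.
Step 5 — 3dB bandwidth: Δω = ω₀/Q = 2.707e+04 rad/s; BW = Δω/(2π) = 4308 Hz.

(a) f₀ = 410.9 Hz  (b) Q = 0.09539  (c) BW = 4308 Hz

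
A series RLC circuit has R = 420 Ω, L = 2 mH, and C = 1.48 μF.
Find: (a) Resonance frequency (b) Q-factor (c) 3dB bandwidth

Step 1 — Resonance: ω₀ = 1/√(LC) = 1/√(0.002·1.48e-06) = 1.838e+04 rad/s.
Step 2 — f₀ = ω₀/(2π) = 2925 Hz.
Step 3 — Series Q: Q = ω₀L/R = 1.838e+04·0.002/420 = 0.08753.
Step 4 — Bandwidth: Δω = ω₀/Q = 2.1e+05 rad/s; BW = Δω/(2π) = 3.342e+04 Hz.

(a) f₀ = 2925 Hz  (b) Q = 0.08753  (c) BW = 3.342e+04 Hz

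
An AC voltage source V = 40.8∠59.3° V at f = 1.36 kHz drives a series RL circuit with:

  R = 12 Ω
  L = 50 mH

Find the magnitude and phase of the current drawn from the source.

Step 1 — Angular frequency: ω = 2π·f = 2π·1360 = 8545 rad/s.
Step 2 — Component impedances:
  R: Z = R = 12 Ω
  L: Z = jωL = j·8545·0.05 = 0 + j427.3 Ω
Step 3 — Series combination: Z_total = R + L = 12 + j427.3 Ω = 427.4∠88.4° Ω.
Step 4 — Source phasor: V = 40.8∠59.3° V = 20.83 + j35.08 V.
Step 5 — Ohm's law: I = V / Z_total = (20.83 + j35.08) / (12 + j427.3) = 0.08341 - j0.04641 A.
Step 6 — Convert to polar: |I| = 0.09546 A, ∠I = -29.1°.

I = 0.09546∠-29.1° A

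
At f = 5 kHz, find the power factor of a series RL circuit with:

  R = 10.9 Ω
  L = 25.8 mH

Step 1 — Angular frequency: ω = 2π·f = 2π·5000 = 3.142e+04 rad/s.
Step 2 — Component impedances:
  R: Z = R = 10.9 Ω
  L: Z = jωL = j·3.142e+04·0.0258 = 0 + j810.5 Ω
Step 3 — Series combination: Z_total = R + L = 10.9 + j810.5 Ω = 810.6∠89.2° Ω.
Step 4 — Power factor: PF = cos(φ) = Re(Z)/|Z| = 10.9/810.6 = 0.01345.
Step 5 — Type: Im(Z) = 810.5 ⇒ lagging (phase φ = 89.2°).

PF = 0.01345 (lagging, φ = 89.2°)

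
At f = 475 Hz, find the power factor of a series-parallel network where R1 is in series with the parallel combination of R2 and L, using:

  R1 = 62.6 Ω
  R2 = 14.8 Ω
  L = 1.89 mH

Step 1 — Angular frequency: ω = 2π·f = 2π·475 = 2985 rad/s.
Step 2 — Component impedances:
  R1: Z = R = 62.6 Ω
  R2: Z = R = 14.8 Ω
  L: Z = jωL = j·2985·0.00189 = 0 + j5.641 Ω
Step 3 — Parallel branch: R2 || L = 1/(1/R2 + 1/L) = 1.877 + j4.925 Ω.
Step 4 — Series with R1: Z_total = R1 + (R2 || L) = 64.48 + j4.925 Ω = 64.67∠4.4° Ω.
Step 5 — Power factor: PF = cos(φ) = Re(Z)/|Z| = 64.48/64.67 = 0.9971.
Step 6 — Type: Im(Z) = 4.925 ⇒ lagging (phase φ = 4.4°).

PF = 0.9971 (lagging, φ = 4.4°)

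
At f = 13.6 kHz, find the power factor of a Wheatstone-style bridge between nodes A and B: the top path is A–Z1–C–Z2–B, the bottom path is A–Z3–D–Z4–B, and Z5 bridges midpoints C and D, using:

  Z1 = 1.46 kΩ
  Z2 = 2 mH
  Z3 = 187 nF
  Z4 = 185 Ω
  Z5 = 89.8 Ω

Step 1 — Angular frequency: ω = 2π·f = 2π·1.36e+04 = 8.545e+04 rad/s.
Step 2 — Component impedances:
  Z1: Z = R = 1460 Ω
  Z2: Z = jωL = j·8.545e+04·0.002 = 0 + j170.9 Ω
  Z3: Z = 1/(jωC) = -j/(ω·C) = 0 - j62.58 Ω
  Z4: Z = R = 185 Ω
  Z5: Z = R = 89.8 Ω
Step 3 — Bridge requires nodal analysis (the Z5 bridge couples midpoints C and D, so the two paths cannot be reduced to a simple series/parallel combination). Setting node B to ground and injecting 1 A at node A, the 3-node admittance system at A, C, D solves to V_A = Z_AB = 99.04 - j1.487 Ω = 99.05∠-0.9° Ω.
Step 4 — Power factor: PF = cos(φ) = Re(Z)/|Z| = 99.04/99.05 = 0.9999.
Step 5 — Type: Im(Z) = -1.487 ⇒ leading (phase φ = -0.9°).

PF = 0.9999 (leading, φ = -0.9°)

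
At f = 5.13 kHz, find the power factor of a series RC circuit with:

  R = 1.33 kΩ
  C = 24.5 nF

Step 1 — Angular frequency: ω = 2π·f = 2π·5130 = 3.223e+04 rad/s.
Step 2 — Component impedances:
  R: Z = R = 1330 Ω
  C: Z = 1/(jωC) = -j/(ω·C) = 0 - j1266 Ω
Step 3 — Series combination: Z_total = R + C = 1330 - j1266 Ω = 1836∠-43.6° Ω.
Step 4 — Power factor: PF = cos(φ) = Re(Z)/|Z| = 1330/1836.4 = 0.7242.
Step 5 — Type: Im(Z) = -1266 ⇒ leading (phase φ = -43.6°).

PF = 0.7242 (leading, φ = -43.6°)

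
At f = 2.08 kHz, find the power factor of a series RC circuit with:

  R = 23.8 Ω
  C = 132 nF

Step 1 — Angular frequency: ω = 2π·f = 2π·2080 = 1.307e+04 rad/s.
Step 2 — Component impedances:
  R: Z = R = 23.8 Ω
  C: Z = 1/(jωC) = -j/(ω·C) = 0 - j579.7 Ω
Step 3 — Series combination: Z_total = R + C = 23.8 - j579.7 Ω = 580.2∠-87.6° Ω.
Step 4 — Power factor: PF = cos(φ) = Re(Z)/|Z| = 23.8/580.2 = 0.04102.
Step 5 — Type: Im(Z) = -579.7 ⇒ leading (phase φ = -87.6°).

PF = 0.04102 (leading, φ = -87.6°)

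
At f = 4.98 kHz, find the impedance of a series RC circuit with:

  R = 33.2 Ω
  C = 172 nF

Step 1 — Angular frequency: ω = 2π·f = 2π·4980 = 3.129e+04 rad/s.
Step 2 — Component impedances:
  R: Z = R = 33.2 Ω
  C: Z = 1/(jωC) = -j/(ω·C) = 0 - j185.8 Ω
Step 3 — Series combination: Z_total = R + C = 33.2 - j185.8 Ω = 188.7∠-79.9° Ω.

Z = 33.2 - j185.8 Ω = 188.7∠-79.9° Ω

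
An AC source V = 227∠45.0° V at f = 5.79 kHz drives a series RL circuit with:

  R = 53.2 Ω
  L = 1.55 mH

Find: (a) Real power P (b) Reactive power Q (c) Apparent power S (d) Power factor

Step 1 — Angular frequency: ω = 2π·f = 2π·5790 = 3.638e+04 rad/s.
Step 2 — Component impedances:
  R: Z = R = 53.2 Ω
  L: Z = jωL = j·3.638e+04·0.00155 = 0 + j56.39 Ω
Step 3 — Series combination: Z_total = R + L = 53.2 + j56.39 Ω = 77.52∠46.7° Ω.
Step 4 — Source phasor: V = 227∠45.0° V = 160.5 + j160.5 V.
Step 5 — Current: I = V / Z = 2.927 - j0.08516 A = 2.928∠-1.7° A.
Step 6 — Complex power: S = V·I* = 456.1 + j483.5 VA.
Step 7 — Real power: P = Re(S) = 456.1 W.
Step 8 — Reactive power: Q = Im(S) = 483.5 VAR.
Step 9 — Apparent power: |S| = 664.7 VA.
Step 10 — Power factor: PF = P/|S| = 0.6862 (lagging).

(a) P = 456.1 W  (b) Q = 483.5 VAR  (c) S = 664.7 VA  (d) PF = 0.6862 (lagging)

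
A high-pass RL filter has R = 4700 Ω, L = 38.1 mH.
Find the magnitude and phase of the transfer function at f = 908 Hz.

Step 1 — Angular frequency: ω = 2π·908 = 5705 rad/s.
Step 2 — Transfer function: H(jω) = jωL/(R + jωL).
Step 3 — Numerator jωL = j·217.4; denominator R + jωL = 4700 + j217.4.
Step 4 — H = 0.002134 + j0.04615.
Step 5 — Magnitude: |H| = 0.0462 (-26.7 dB); phase: φ = 87.4°.

|H| = 0.0462 (-26.7 dB), φ = 87.4°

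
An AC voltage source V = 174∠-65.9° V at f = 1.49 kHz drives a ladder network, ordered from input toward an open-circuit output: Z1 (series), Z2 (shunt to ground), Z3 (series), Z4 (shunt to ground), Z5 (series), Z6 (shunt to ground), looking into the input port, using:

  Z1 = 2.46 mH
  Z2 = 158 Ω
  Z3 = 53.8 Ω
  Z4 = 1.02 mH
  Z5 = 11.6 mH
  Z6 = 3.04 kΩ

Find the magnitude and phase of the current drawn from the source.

Step 1 — Angular frequency: ω = 2π·f = 2π·1490 = 9362 rad/s.
Step 2 — Component impedances:
  Z1: Z = jωL = j·9362·0.00246 = 0 + j23.03 Ω
  Z2: Z = R = 158 Ω
  Z3: Z = R = 53.8 Ω
  Z4: Z = jωL = j·9362·0.00102 = 0 + j9.549 Ω
  Z5: Z = jωL = j·9362·0.0116 = 0 + j108.6 Ω
  Z6: Z = R = 3040 Ω
Step 3 — Ladder network (open output): work backward from the far end, alternating series and parallel combinations. Z_in = 40.39 + j28.33 Ω = 49.34∠35.0° Ω.
Step 4 — Source phasor: V = 174∠-65.9° V = 71.05 - j158.8 V.
Step 5 — Ohm's law: I = V / Z_total = (71.05 - j158.8) / (40.39 + j28.33) = -0.6698 - j3.463 A.
Step 6 — Convert to polar: |I| = 3.527 A, ∠I = -100.9°.

I = 3.527∠-100.9° A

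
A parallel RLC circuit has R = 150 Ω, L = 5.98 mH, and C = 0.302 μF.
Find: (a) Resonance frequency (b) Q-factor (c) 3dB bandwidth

Step 1 — Resonance: ω₀ = 1/√(LC) = 1/√(0.00598·3.02e-07) = 2.353e+04 rad/s.
Step 2 — f₀ = ω₀/(2π) = 3745 Hz.
Step 3 — Parallel Q: Q = R/(ω₀L) = 150/(2.353e+04·0.00598) = 1.066.
Step 4 — Bandwidth: Δω = ω₀/Q = 2.208e+04 rad/s; BW = Δω/(2π) = 3513 Hz.

(a) f₀ = 3745 Hz  (b) Q = 1.066  (c) BW = 3513 Hz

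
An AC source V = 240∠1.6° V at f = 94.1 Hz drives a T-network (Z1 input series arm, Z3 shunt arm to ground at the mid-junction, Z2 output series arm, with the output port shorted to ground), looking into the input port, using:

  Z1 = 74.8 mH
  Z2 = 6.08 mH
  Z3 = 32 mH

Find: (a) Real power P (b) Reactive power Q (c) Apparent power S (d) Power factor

Step 1 — Angular frequency: ω = 2π·f = 2π·94.1 = 591.2 rad/s.
Step 2 — Component impedances:
  Z1: Z = jωL = j·591.2·0.0748 = 0 + j44.23 Ω
  Z2: Z = jωL = j·591.2·0.00608 = 0 + j3.595 Ω
  Z3: Z = jωL = j·591.2·0.032 = 0 + j18.92 Ω
Step 3 — With the output port shorted to ground, the output series arm Z2 runs from the junction to ground; the shunt arm Z3 also runs from the junction to ground. They appear in parallel: Z3 || Z2 = 0 + j3.021 Ω.
Step 4 — Series with input arm Z1: Z_in = Z1 + (Z3 || Z2) = 0 + j47.25 Ω = 47.25∠90.0° Ω.
Step 5 — Source phasor: V = 240∠1.6° V = 239.9 + j6.701 V.
Step 6 — Current: I = V / Z = 0.1418 - j5.078 A = 5.08∠-88.4° A.
Step 7 — Complex power: S = V·I* = 0 + j1219 VA.
Step 8 — Real power: P = Re(S) = 0 W.
Step 9 — Reactive power: Q = Im(S) = 1219 VAR.
Step 10 — Apparent power: |S| = 1219 VA.
Step 11 — Power factor: PF = P/|S| = 0 (lagging).

(a) P = 0 W  (b) Q = 1219 VAR  (c) S = 1219 VA  (d) PF = 0 (lagging)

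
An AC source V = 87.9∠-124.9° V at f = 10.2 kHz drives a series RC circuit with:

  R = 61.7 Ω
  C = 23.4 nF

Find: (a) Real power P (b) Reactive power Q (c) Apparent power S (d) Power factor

Step 1 — Angular frequency: ω = 2π·f = 2π·1.02e+04 = 6.409e+04 rad/s.
Step 2 — Component impedances:
  R: Z = R = 61.7 Ω
  C: Z = 1/(jωC) = -j/(ω·C) = 0 - j666.8 Ω
Step 3 — Series combination: Z_total = R + C = 61.7 - j666.8 Ω = 669.7∠-84.7° Ω.
Step 4 — Source phasor: V = 87.9∠-124.9° V = -50.29 - j72.09 V.
Step 5 — Current: I = V / Z = 0.1003 - j0.0847 A = 0.1313∠-40.2° A.
Step 6 — Complex power: S = V·I* = 1.063 - j11.49 VA.
Step 7 — Real power: P = Re(S) = 1.063 W.
Step 8 — Reactive power: Q = Im(S) = -11.49 VAR.
Step 9 — Apparent power: |S| = 11.54 VA.
Step 10 — Power factor: PF = P/|S| = 0.09214 (leading).

(a) P = 1.063 W  (b) Q = -11.49 VAR  (c) S = 11.54 VA  (d) PF = 0.09214 (leading)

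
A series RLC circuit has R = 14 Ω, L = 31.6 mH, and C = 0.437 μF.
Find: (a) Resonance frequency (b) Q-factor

Step 1 — Resonance condition Im(Z)=0 gives ω₀ = 1/√(LC).
Step 2 — ω₀ = 1/√(0.0316·4.37e-07) = 8510 rad/s.
Step 3 — f₀ = ω₀/(2π) = 1354 Hz.
Step 4 — Series Q: Q = ω₀L/R = 8510·0.0316/14 = 19.21.

(a) f₀ = 1354 Hz  (b) Q = 19.21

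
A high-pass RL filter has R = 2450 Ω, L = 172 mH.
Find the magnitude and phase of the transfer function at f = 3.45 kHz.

Step 1 — Angular frequency: ω = 2π·3450 = 2.168e+04 rad/s.
Step 2 — Transfer function: H(jω) = jωL/(R + jωL).
Step 3 — Numerator jωL = j·3728; denominator R + jωL = 2450 + j3728.
Step 4 — H = 0.6984 + j0.4589.
Step 5 — Magnitude: |H| = 0.8357 (-1.6 dB); phase: φ = 33.3°.

|H| = 0.8357 (-1.6 dB), φ = 33.3°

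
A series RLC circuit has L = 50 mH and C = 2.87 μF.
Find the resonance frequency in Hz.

Step 1 — Resonance condition Im(Z)=0 gives ω₀ = 1/√(LC).
Step 2 — ω₀ = 1/√(0.05·2.87e-06) = 2640 rad/s.
Step 3 — f₀ = ω₀/(2π) = 420.1 Hz.

f₀ = 420.1 Hz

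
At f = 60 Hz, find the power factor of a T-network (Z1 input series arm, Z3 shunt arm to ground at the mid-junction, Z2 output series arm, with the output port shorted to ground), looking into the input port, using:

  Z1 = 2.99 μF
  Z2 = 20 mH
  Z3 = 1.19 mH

Step 1 — Angular frequency: ω = 2π·f = 2π·60 = 377 rad/s.
Step 2 — Component impedances:
  Z1: Z = 1/(jωC) = -j/(ω·C) = 0 - j887.2 Ω
  Z2: Z = jωL = j·377·0.02 = 0 + j7.54 Ω
  Z3: Z = jωL = j·377·0.00119 = 0 + j0.4486 Ω
Step 3 — With the output port shorted to ground, the output series arm Z2 runs from the junction to ground; the shunt arm Z3 also runs from the junction to ground. They appear in parallel: Z3 || Z2 = 0 + j0.4234 Ω.
Step 4 — Series with input arm Z1: Z_in = Z1 + (Z3 || Z2) = 0 - j886.7 Ω = 886.7∠-90.0° Ω.
Step 5 — Power factor: PF = cos(φ) = Re(Z)/|Z| = 0/886.7 = 0.
Step 6 — Type: Im(Z) = -886.7 ⇒ leading (phase φ = -90.0°).

PF = 0 (leading, φ = -90.0°)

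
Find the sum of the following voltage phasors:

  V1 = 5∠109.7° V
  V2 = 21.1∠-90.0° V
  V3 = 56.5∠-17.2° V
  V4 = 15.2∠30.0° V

Step 1 — Convert each phasor to rectangular form:
  V1 = 5·(cos(109.7°) + j·sin(109.7°)) = -1.685 + j4.707 V
  V2 = 21.1·(cos(-90.0°) + j·sin(-90.0°)) = 0 - j21.1 V
  V3 = 56.5·(cos(-17.2°) + j·sin(-17.2°)) = 53.97 - j16.71 V
  V4 = 15.2·(cos(30.0°) + j·sin(30.0°)) = 13.16 + j7.6 V
Step 2 — Sum components: V_total = 65.45 - j25.5 V.
Step 3 — Convert to polar: |V_total| = 70.24 V, ∠V_total = -21.3°.

V_total = 70.24∠-21.3° V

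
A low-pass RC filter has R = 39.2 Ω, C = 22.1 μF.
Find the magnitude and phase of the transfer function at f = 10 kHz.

Step 1 — Angular frequency: ω = 2π·1e+04 = 6.283e+04 rad/s.
Step 2 — Transfer function: H(jω) = 1/(1 + jωRC).
Step 3 — Denominator: 1 + jωRC = 1 + j·6.283e+04·39.2·2.21e-05 = 1 + j54.43.
Step 4 — H = 0.0003374 - j0.01837.
Step 5 — Magnitude: |H| = 0.01837 (-34.7 dB); phase: φ = -88.9°.

|H| = 0.01837 (-34.7 dB), φ = -88.9°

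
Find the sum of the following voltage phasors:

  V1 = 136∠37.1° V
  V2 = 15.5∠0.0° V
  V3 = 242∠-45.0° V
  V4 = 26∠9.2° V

Step 1 — Convert each phasor to rectangular form:
  V1 = 136·(cos(37.1°) + j·sin(37.1°)) = 108.5 + j82.04 V
  V2 = 15.5·(cos(0.0°) + j·sin(0.0°)) = 15.5 V
  V3 = 242·(cos(-45.0°) + j·sin(-45.0°)) = 171.1 - j171.1 V
  V4 = 26·(cos(9.2°) + j·sin(9.2°)) = 25.67 + j4.157 V
Step 2 — Sum components: V_total = 320.8 - j84.93 V.
Step 3 — Convert to polar: |V_total| = 331.8 V, ∠V_total = -14.8°.

V_total = 331.8∠-14.8° V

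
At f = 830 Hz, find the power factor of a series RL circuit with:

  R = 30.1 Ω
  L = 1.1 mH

Step 1 — Angular frequency: ω = 2π·f = 2π·830 = 5215 rad/s.
Step 2 — Component impedances:
  R: Z = R = 30.1 Ω
  L: Z = jωL = j·5215·0.0011 = 0 + j5.737 Ω
Step 3 — Series combination: Z_total = R + L = 30.1 + j5.737 Ω = 30.64∠10.8° Ω.
Step 4 — Power factor: PF = cos(φ) = Re(Z)/|Z| = 30.1/30.642 = 0.9823.
Step 5 — Type: Im(Z) = 5.737 ⇒ lagging (phase φ = 10.8°).

PF = 0.9823 (lagging, φ = 10.8°)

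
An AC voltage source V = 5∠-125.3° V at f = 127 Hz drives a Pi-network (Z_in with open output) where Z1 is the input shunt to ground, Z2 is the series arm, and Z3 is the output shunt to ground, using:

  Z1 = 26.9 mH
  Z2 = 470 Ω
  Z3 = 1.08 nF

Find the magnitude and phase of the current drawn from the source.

Step 1 — Angular frequency: ω = 2π·f = 2π·127 = 798 rad/s.
Step 2 — Component impedances:
  Z1: Z = jωL = j·798·0.0269 = 0 + j21.47 Ω
  Z2: Z = R = 470 Ω
  Z3: Z = 1/(jωC) = -j/(ω·C) = 0 - j1.16e+06 Ω
Step 3 — With open output, the series arm Z2 and the output shunt Z3 appear in series to ground: Z2 + Z3 = 470 - j1.16e+06 Ω.
Step 4 — Parallel with input shunt Z1: Z_in = Z1 || (Z2 + Z3) = 1.608e-07 + j21.47 Ω = 21.47∠90.0° Ω.
Step 5 — Source phasor: V = 5∠-125.3° V = -2.889 - j4.081 V.
Step 6 — Ohm's law: I = V / Z_total = (-2.889 - j4.081) / (1.608e-07 + j21.47) = -0.1901 + j0.1346 A.
Step 7 — Convert to polar: |I| = 0.2329 A, ∠I = 144.7°.

I = 0.2329∠144.7° A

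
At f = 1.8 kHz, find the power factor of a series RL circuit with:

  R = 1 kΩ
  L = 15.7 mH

Step 1 — Angular frequency: ω = 2π·f = 2π·1800 = 1.131e+04 rad/s.
Step 2 — Component impedances:
  R: Z = R = 1000 Ω
  L: Z = jωL = j·1.131e+04·0.0157 = 0 + j177.6 Ω
Step 3 — Series combination: Z_total = R + L = 1000 + j177.6 Ω = 1016∠10.1° Ω.
Step 4 — Power factor: PF = cos(φ) = Re(Z)/|Z| = 1000/1015.6 = 0.9846.
Step 5 — Type: Im(Z) = 177.6 ⇒ lagging (phase φ = 10.1°).

PF = 0.9846 (lagging, φ = 10.1°)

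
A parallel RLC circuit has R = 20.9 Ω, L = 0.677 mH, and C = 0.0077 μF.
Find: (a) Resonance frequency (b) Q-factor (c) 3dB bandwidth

Step 1 — Resonance: ω₀ = 1/√(LC) = 1/√(0.000677·7.7e-09) = 4.38e+05 rad/s.
Step 2 — f₀ = ω₀/(2π) = 6.971e+04 Hz.
Step 3 — Parallel Q: Q = R/(ω₀L) = 20.9/(4.38e+05·0.000677) = 0.07049.
Step 4 — Bandwidth: Δω = ω₀/Q = 6.214e+06 rad/s; BW = Δω/(2π) = 9.89e+05 Hz.

(a) f₀ = 6.971e+04 Hz  (b) Q = 0.07049  (c) BW = 9.89e+05 Hz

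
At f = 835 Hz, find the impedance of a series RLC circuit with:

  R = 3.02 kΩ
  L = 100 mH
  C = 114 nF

Step 1 — Angular frequency: ω = 2π·f = 2π·835 = 5246 rad/s.
Step 2 — Component impedances:
  R: Z = R = 3020 Ω
  L: Z = jωL = j·5246·0.1 = 0 + j524.6 Ω
  C: Z = 1/(jωC) = -j/(ω·C) = 0 - j1672 Ω
Step 3 — Series combination: Z_total = R + L + C = 3020 - j1147 Ω = 3231∠-20.8° Ω.

Z = 3020 - j1147 Ω = 3231∠-20.8° Ω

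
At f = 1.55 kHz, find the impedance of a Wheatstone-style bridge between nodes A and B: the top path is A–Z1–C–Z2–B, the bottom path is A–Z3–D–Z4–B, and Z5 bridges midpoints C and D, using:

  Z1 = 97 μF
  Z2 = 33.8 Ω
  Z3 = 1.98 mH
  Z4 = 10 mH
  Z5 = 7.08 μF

Step 1 — Angular frequency: ω = 2π·f = 2π·1550 = 9739 rad/s.
Step 2 — Component impedances:
  Z1: Z = 1/(jωC) = -j/(ω·C) = 0 - j1.059 Ω
  Z2: Z = R = 33.8 Ω
  Z3: Z = jωL = j·9739·0.00198 = 0 + j19.28 Ω
  Z4: Z = jωL = j·9739·0.01 = 0 + j97.39 Ω
  Z5: Z = 1/(jωC) = -j/(ω·C) = 0 - j14.5 Ω
Step 3 — Bridge requires nodal analysis (the Z5 bridge couples midpoints C and D, so the two paths cannot be reduced to a simple series/parallel combination). Setting node B to ground and injecting 1 A at node A, the 3-node admittance system at A, C, D solves to V_A = Z_AB = 9.1 + j9.66 Ω = 13.27∠46.7° Ω.

Z = 9.1 + j9.66 Ω = 13.27∠46.7° Ω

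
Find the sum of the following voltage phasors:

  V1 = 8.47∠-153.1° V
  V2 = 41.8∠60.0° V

Step 1 — Convert each phasor to rectangular form:
  V1 = 8.47·(cos(-153.1°) + j·sin(-153.1°)) = -7.554 - j3.832 V
  V2 = 41.8·(cos(60.0°) + j·sin(60.0°)) = 20.9 + j36.2 V
Step 2 — Sum components: V_total = 13.35 + j32.37 V.
Step 3 — Convert to polar: |V_total| = 35.01 V, ∠V_total = 67.6°.

V_total = 35.01∠67.6° V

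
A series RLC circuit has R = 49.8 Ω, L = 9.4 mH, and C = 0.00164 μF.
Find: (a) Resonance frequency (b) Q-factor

Step 1 — Resonance condition Im(Z)=0 gives ω₀ = 1/√(LC).
Step 2 — ω₀ = 1/√(0.0094·1.64e-09) = 2.547e+05 rad/s.
Step 3 — f₀ = ω₀/(2π) = 4.054e+04 Hz.
Step 4 — Series Q: Q = ω₀L/R = 2.547e+05·0.0094/49.8 = 48.07.

(a) f₀ = 4.054e+04 Hz  (b) Q = 48.07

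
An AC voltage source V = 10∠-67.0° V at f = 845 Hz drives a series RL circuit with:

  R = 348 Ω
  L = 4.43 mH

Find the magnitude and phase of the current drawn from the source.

Step 1 — Angular frequency: ω = 2π·f = 2π·845 = 5309 rad/s.
Step 2 — Component impedances:
  R: Z = R = 348 Ω
  L: Z = jωL = j·5309·0.00443 = 0 + j23.52 Ω
Step 3 — Series combination: Z_total = R + L = 348 + j23.52 Ω = 348.8∠3.9° Ω.
Step 4 — Source phasor: V = 10∠-67.0° V = 3.907 - j9.205 V.
Step 5 — Ohm's law: I = V / Z_total = (3.907 - j9.205) / (348 + j23.52) = 0.009397 - j0.02709 A.
Step 6 — Convert to polar: |I| = 0.02867 A, ∠I = -70.9°.

I = 0.02867∠-70.9° A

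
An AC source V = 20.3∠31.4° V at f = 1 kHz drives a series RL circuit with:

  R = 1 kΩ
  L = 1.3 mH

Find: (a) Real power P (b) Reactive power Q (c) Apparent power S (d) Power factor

Step 1 — Angular frequency: ω = 2π·f = 2π·1000 = 6283 rad/s.
Step 2 — Component impedances:
  R: Z = R = 1000 Ω
  L: Z = jωL = j·6283·0.0013 = 0 + j8.168 Ω
Step 3 — Series combination: Z_total = R + L = 1000 + j8.168 Ω = 1000∠0.5° Ω.
Step 4 — Source phasor: V = 20.3∠31.4° V = 17.33 + j10.58 V.
Step 5 — Current: I = V / Z = 0.01741 + j0.01043 A = 0.0203∠30.9° A.
Step 6 — Complex power: S = V·I* = 0.4121 + j0.003366 VA.
Step 7 — Real power: P = Re(S) = 0.4121 W.
Step 8 — Reactive power: Q = Im(S) = 0.003366 VAR.
Step 9 — Apparent power: |S| = 0.4121 VA.
Step 10 — Power factor: PF = P/|S| = 1 (lagging).

(a) P = 0.4121 W  (b) Q = 0.003366 VAR  (c) S = 0.4121 VA  (d) PF = 1 (lagging)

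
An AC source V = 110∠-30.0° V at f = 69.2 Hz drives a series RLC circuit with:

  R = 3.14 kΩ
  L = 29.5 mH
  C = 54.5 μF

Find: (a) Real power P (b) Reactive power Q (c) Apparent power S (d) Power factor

Step 1 — Angular frequency: ω = 2π·f = 2π·69.2 = 434.8 rad/s.
Step 2 — Component impedances:
  R: Z = R = 3140 Ω
  L: Z = jωL = j·434.8·0.0295 = 0 + j12.83 Ω
  C: Z = 1/(jωC) = -j/(ω·C) = 0 - j42.2 Ω
Step 3 — Series combination: Z_total = R + L + C = 3140 - j29.37 Ω = 3140∠-0.5° Ω.
Step 4 — Source phasor: V = 110∠-30.0° V = 95.26 - j55 V.
Step 5 — Current: I = V / Z = 0.0305 - j0.01723 A = 0.03503∠-29.5° A.
Step 6 — Complex power: S = V·I* = 3.853 - j0.03605 VA.
Step 7 — Real power: P = Re(S) = 3.853 W.
Step 8 — Reactive power: Q = Im(S) = -0.03605 VAR.
Step 9 — Apparent power: |S| = 3.853 VA.
Step 10 — Power factor: PF = P/|S| = 1 (leading).

(a) P = 3.853 W  (b) Q = -0.03605 VAR  (c) S = 3.853 VA  (d) PF = 1 (leading)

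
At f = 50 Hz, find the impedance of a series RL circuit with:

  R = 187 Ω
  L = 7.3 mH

Step 1 — Angular frequency: ω = 2π·f = 2π·50 = 314.2 rad/s.
Step 2 — Component impedances:
  R: Z = R = 187 Ω
  L: Z = jωL = j·314.2·0.0073 = 0 + j2.293 Ω
Step 3 — Series combination: Z_total = R + L = 187 + j2.293 Ω = 187∠0.7° Ω.

Z = 187 + j2.293 Ω = 187∠0.7° Ω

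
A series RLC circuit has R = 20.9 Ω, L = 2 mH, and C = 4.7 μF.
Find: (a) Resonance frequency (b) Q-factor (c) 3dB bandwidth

Step 1 — Resonance: ω₀ = 1/√(LC) = 1/√(0.002·4.7e-06) = 1.031e+04 rad/s.
Step 2 — f₀ = ω₀/(2π) = 1642 Hz.
Step 3 — Series Q: Q = ω₀L/R = 1.031e+04·0.002/20.9 = 0.987.
Step 4 — Bandwidth: Δω = ω₀/Q = 1.045e+04 rad/s; BW = Δω/(2π) = 1663 Hz.

(a) f₀ = 1642 Hz  (b) Q = 0.987  (c) BW = 1663 Hz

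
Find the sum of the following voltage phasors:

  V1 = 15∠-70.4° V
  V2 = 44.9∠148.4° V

Step 1 — Convert each phasor to rectangular form:
  V1 = 15·(cos(-70.4°) + j·sin(-70.4°)) = 5.032 - j14.13 V
  V2 = 44.9·(cos(148.4°) + j·sin(148.4°)) = -38.24 + j23.53 V
Step 2 — Sum components: V_total = -33.21 + j9.396 V.
Step 3 — Convert to polar: |V_total| = 34.51 V, ∠V_total = 164.2°.

V_total = 34.51∠164.2° V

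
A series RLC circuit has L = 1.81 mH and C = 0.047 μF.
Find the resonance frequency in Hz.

Step 1 — Resonance condition Im(Z)=0 gives ω₀ = 1/√(LC).
Step 2 — ω₀ = 1/√(0.00181·4.7e-08) = 1.084e+05 rad/s.
Step 3 — f₀ = ω₀/(2π) = 1.726e+04 Hz.

f₀ = 1.726e+04 Hz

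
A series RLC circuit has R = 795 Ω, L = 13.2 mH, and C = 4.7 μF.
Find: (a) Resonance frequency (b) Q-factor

Step 1 — Resonance condition Im(Z)=0 gives ω₀ = 1/√(LC).
Step 2 — ω₀ = 1/√(0.0132·4.7e-06) = 4015 rad/s.
Step 3 — f₀ = ω₀/(2π) = 639 Hz.
Step 4 — Series Q: Q = ω₀L/R = 4015·0.0132/795 = 0.06666.

(a) f₀ = 639 Hz  (b) Q = 0.06666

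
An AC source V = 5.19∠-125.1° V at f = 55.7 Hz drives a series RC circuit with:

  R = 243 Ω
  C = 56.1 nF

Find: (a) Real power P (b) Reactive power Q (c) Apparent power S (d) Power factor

Step 1 — Angular frequency: ω = 2π·f = 2π·55.7 = 350 rad/s.
Step 2 — Component impedances:
  R: Z = R = 243 Ω
  C: Z = 1/(jωC) = -j/(ω·C) = 0 - j5.093e+04 Ω
Step 3 — Series combination: Z_total = R + C = 243 - j5.093e+04 Ω = 5.093e+04∠-89.7° Ω.
Step 4 — Source phasor: V = 5.19∠-125.1° V = -2.984 - j4.246 V.
Step 5 — Current: I = V / Z = 8.309e-05 - j5.899e-05 A = 0.0001019∠-35.4° A.
Step 6 — Complex power: S = V·I* = 2.523e-06 - j0.0005288 VA.
Step 7 — Real power: P = Re(S) = 2.523e-06 W.
Step 8 — Reactive power: Q = Im(S) = -0.0005288 VAR.
Step 9 — Apparent power: |S| = 0.0005288 VA.
Step 10 — Power factor: PF = P/|S| = 0.004771 (leading).

(a) P = 2.523e-06 W  (b) Q = -0.0005288 VAR  (c) S = 0.0005288 VA  (d) PF = 0.004771 (leading)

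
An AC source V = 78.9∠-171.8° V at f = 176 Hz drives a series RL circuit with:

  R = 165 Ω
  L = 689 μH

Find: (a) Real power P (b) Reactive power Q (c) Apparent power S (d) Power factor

Step 1 — Angular frequency: ω = 2π·f = 2π·176 = 1106 rad/s.
Step 2 — Component impedances:
  R: Z = R = 165 Ω
  L: Z = jωL = j·1106·0.000689 = 0 + j0.7619 Ω
Step 3 — Series combination: Z_total = R + L = 165 + j0.7619 Ω = 165∠0.3° Ω.
Step 4 — Source phasor: V = 78.9∠-171.8° V = -78.09 - j11.25 V.
Step 5 — Current: I = V / Z = -0.4736 - j0.06602 A = 0.4782∠-172.1° A.
Step 6 — Complex power: S = V·I* = 37.73 + j0.1742 VA.
Step 7 — Real power: P = Re(S) = 37.73 W.
Step 8 — Reactive power: Q = Im(S) = 0.1742 VAR.
Step 9 — Apparent power: |S| = 37.73 VA.
Step 10 — Power factor: PF = P/|S| = 1 (lagging).

(a) P = 37.73 W  (b) Q = 0.1742 VAR  (c) S = 37.73 VA  (d) PF = 1 (lagging)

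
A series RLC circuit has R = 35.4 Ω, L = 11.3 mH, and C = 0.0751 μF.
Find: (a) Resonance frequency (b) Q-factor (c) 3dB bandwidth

Step 1 — Resonance: ω₀ = 1/√(LC) = 1/√(0.0113·7.51e-08) = 3.433e+04 rad/s.
Step 2 — f₀ = ω₀/(2π) = 5463 Hz.
Step 3 — Series Q: Q = ω₀L/R = 3.433e+04·0.0113/35.4 = 10.96.
Step 4 — Bandwidth: Δω = ω₀/Q = 3133 rad/s; BW = Δω/(2π) = 498.6 Hz.

(a) f₀ = 5463 Hz  (b) Q = 10.96  (c) BW = 498.6 Hz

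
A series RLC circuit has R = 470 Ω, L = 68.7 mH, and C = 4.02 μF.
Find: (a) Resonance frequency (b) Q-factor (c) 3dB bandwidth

Step 1 — Resonance: ω₀ = 1/√(LC) = 1/√(0.0687·4.02e-06) = 1903 rad/s.
Step 2 — f₀ = ω₀/(2π) = 302.9 Hz.
Step 3 — Series Q: Q = ω₀L/R = 1903·0.0687/470 = 0.2781.
Step 4 — Bandwidth: Δω = ω₀/Q = 6841 rad/s; BW = Δω/(2π) = 1089 Hz.

(a) f₀ = 302.9 Hz  (b) Q = 0.2781  (c) BW = 1089 Hz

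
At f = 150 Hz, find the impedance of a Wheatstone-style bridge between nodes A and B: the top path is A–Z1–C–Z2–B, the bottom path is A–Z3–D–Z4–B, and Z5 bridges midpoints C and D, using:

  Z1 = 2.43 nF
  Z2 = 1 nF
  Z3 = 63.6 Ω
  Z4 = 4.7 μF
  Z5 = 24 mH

Step 1 — Angular frequency: ω = 2π·f = 2π·150 = 942.5 rad/s.
Step 2 — Component impedances:
  Z1: Z = 1/(jωC) = -j/(ω·C) = 0 - j4.366e+05 Ω
  Z2: Z = 1/(jωC) = -j/(ω·C) = 0 - j1.061e+06 Ω
  Z3: Z = R = 63.6 Ω
  Z4: Z = 1/(jωC) = -j/(ω·C) = 0 - j225.8 Ω
  Z5: Z = jωL = j·942.5·0.024 = 0 + j22.62 Ω
Step 3 — Bridge requires nodal analysis (the Z5 bridge couples midpoints C and D, so the two paths cannot be reduced to a simple series/parallel combination). Setting node B to ground and injecting 1 A at node A, the 3-node admittance system at A, C, D solves to V_A = Z_AB = 63.6 - j225.7 Ω = 234.5∠-74.3° Ω.

Z = 63.6 - j225.7 Ω = 234.5∠-74.3° Ω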